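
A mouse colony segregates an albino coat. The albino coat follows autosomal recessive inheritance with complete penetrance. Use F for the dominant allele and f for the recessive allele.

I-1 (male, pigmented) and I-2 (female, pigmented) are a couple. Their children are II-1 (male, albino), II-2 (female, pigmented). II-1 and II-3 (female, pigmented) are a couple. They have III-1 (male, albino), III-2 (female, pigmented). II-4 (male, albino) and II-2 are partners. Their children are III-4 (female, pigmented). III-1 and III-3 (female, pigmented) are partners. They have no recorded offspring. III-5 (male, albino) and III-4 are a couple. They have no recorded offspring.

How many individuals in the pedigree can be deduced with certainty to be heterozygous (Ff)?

5

Obligate heterozygotes: I-1 is pigmented so carries F and passed f to II-1 (ff), so I-1 is Ff; I-2 is pigmented so carries F and passed f to II-1 (ff), so I-2 is Ff; II-3 is pigmented so carries F and passed f to III-1 (ff), so II-3 is Ff; III-2 is pigmented so carries F and received f from II-1 (ff), so III-2 is Ff; III-4 is pigmented so carries F and received f from II-4 (ff), so III-4 is Ff.
Every other individual is either homozygous by phenotype or has at least one consistent homozygous assignment, so the count is 5.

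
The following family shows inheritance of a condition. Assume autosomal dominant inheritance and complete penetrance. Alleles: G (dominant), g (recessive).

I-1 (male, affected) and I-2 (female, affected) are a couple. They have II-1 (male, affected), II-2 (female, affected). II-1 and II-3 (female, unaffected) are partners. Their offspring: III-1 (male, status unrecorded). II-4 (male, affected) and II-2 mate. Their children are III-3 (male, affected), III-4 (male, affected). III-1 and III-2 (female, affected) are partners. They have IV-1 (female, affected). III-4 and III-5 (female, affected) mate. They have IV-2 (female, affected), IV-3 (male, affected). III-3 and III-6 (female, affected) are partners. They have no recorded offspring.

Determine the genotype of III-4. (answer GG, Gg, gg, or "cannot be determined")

III-4's phenotype allows GG or Gg, and no parent or child forces a single allele at both positions; consistent genotype assignments exist with III-4 as GG or Gg.

cannot be determined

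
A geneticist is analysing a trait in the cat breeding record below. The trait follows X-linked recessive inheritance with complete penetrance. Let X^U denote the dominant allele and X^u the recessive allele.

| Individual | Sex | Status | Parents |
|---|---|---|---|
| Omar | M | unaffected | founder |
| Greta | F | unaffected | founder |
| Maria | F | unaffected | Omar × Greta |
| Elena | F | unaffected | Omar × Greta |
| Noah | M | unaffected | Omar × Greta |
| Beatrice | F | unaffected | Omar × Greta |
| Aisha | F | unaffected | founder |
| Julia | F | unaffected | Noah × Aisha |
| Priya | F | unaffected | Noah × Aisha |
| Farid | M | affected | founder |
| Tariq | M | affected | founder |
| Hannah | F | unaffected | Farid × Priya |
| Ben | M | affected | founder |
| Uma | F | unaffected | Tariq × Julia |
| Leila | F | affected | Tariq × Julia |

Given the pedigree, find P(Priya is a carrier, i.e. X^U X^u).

Noah is unaffected, so Noah is X^U Y.
Aisha is unaffected so carries U and passed u to Julia (X^U X^u, whose U came from Noah), so Aisha is X^U X^u.
Their cross gives offspring ratios 1/2 X^U X^U : 1/2 X^U X^u. Conditioning on Priya being unaffected, P(X^U X^u) = 1/2 / 1 = 1/2 before taking Priya's own offspring into account.
Farid is affected, so Farid is X^u Y.
Now use Priya's offspring. Probability of each recorded status — unaffected daughter Hannah: 1/2 if Priya is X^U X^u, 1 if X^U X^U.
Bayes: P(X^U X^u) = 1/2·1/2 / (1/2·1/2 + 1/2·1) = 1/3.

1/3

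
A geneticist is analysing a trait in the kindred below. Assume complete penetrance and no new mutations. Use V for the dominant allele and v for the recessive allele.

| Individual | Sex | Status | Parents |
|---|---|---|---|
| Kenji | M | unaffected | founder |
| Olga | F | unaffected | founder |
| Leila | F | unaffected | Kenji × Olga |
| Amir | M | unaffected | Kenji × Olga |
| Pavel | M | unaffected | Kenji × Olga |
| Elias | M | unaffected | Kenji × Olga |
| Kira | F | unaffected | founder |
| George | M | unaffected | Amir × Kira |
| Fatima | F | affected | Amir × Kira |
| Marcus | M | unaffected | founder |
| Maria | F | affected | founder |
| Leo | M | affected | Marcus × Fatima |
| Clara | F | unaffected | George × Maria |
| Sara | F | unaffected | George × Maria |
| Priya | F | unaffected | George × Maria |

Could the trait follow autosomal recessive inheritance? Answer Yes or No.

Yes

A consistent assignment under autosomal recessive exists: Kenji VV, Olga Vv, Leila VV, Amir Vv, Pavel VV, Elias VV, Kira Vv, George VV, Fatima vv, Marcus Vv, Maria vv, Leo vv, Clara Vv, Sara Vv, Priya Vv.
In this assignment every recorded phenotype matches its genotype and every non-founder's genotype is obtainable from its parents' genotypes, so the pedigree is consistent.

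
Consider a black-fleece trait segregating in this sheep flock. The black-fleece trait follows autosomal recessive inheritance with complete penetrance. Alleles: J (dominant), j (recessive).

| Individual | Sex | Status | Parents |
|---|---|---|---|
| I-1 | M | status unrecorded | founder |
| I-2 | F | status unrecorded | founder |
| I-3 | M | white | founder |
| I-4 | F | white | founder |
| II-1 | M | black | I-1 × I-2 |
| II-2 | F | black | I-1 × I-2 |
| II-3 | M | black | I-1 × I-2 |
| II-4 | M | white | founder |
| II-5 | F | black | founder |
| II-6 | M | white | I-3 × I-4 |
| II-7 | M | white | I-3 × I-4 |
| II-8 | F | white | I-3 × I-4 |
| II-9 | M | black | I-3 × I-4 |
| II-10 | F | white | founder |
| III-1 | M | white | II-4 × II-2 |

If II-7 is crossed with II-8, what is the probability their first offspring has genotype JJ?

4/9

I-3 is white so carries J and passed j to II-9 (jj), so I-3 is Jj.
I-4 is white so carries J and passed j to II-9 (jj), so I-4 is Jj.
II-7 is a white offspring of I-3 (Jj) × I-4 (Jj), whose cross gives 1/4 JJ : 1/2 Jj : 1/4 jj; conditioning on being white, II-7 is JJ with probability 1/3, Jj with probability 2/3.
II-8 is a white offspring of I-3 (Jj) × I-4 (Jj), whose cross gives 1/4 JJ : 1/2 Jj : 1/4 jj; conditioning on being white, II-8 is JJ with probability 1/3, Jj with probability 2/3.
Summing over parental genotype combinations, P(offspring has genotype JJ) = 1/9·1 + 2/9·1/2 + 2/9·1/2 + 4/9·1/4 = 4/9.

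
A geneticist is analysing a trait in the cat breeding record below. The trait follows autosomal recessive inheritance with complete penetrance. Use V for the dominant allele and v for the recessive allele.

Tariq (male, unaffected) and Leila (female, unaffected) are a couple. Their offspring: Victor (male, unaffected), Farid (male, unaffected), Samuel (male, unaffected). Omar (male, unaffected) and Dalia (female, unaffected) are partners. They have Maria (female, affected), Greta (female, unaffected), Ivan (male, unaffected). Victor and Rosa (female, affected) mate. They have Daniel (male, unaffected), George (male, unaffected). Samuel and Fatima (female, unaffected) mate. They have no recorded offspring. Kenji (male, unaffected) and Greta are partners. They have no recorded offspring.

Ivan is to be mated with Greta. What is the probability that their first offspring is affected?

1/9

Omar is unaffected so carries V and passed v to Maria (vv), so Omar is Vv.
Dalia is unaffected so carries V and passed v to Maria (vv), so Dalia is Vv.
Ivan is an unaffected offspring of Omar (Vv) × Dalia (Vv), whose cross gives 1/4 VV : 1/2 Vv : 1/4 vv; conditioning on being unaffected, Ivan is VV with probability 1/3, Vv with probability 2/3.
Greta is an unaffected offspring of Omar (Vv) × Dalia (Vv), whose cross gives 1/4 VV : 1/2 Vv : 1/4 vv; conditioning on being unaffected, Greta is VV with probability 1/3, Vv with probability 2/3.
Summing over parental genotype combinations, P(offspring is affected) = 4/9·1/4 = 1/9.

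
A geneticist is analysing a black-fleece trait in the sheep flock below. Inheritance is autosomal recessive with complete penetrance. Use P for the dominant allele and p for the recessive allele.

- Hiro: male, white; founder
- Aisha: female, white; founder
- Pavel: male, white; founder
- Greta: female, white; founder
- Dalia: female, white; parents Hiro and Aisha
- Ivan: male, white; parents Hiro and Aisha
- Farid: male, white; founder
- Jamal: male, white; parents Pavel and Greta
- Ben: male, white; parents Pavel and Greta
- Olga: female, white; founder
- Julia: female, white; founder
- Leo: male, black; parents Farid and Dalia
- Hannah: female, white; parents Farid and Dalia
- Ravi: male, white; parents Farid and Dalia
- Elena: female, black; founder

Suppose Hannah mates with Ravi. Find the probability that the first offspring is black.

1/9

Farid is white so carries P and passed p to Leo (pp), so Farid is Pp.
Dalia is white so carries P and passed p to Leo (pp), so Dalia is Pp.
Hannah is a white offspring of Farid (Pp) × Dalia (Pp), whose cross gives 1/4 PP : 1/2 Pp : 1/4 pp; conditioning on being white, Hannah is PP with probability 1/3, Pp with probability 2/3.
Ravi is a white offspring of Farid (Pp) × Dalia (Pp), whose cross gives 1/4 PP : 1/2 Pp : 1/4 pp; conditioning on being white, Ravi is PP with probability 1/3, Pp with probability 2/3.
Summing over parental genotype combinations, P(offspring is black) = 4/9·1/4 = 1/9.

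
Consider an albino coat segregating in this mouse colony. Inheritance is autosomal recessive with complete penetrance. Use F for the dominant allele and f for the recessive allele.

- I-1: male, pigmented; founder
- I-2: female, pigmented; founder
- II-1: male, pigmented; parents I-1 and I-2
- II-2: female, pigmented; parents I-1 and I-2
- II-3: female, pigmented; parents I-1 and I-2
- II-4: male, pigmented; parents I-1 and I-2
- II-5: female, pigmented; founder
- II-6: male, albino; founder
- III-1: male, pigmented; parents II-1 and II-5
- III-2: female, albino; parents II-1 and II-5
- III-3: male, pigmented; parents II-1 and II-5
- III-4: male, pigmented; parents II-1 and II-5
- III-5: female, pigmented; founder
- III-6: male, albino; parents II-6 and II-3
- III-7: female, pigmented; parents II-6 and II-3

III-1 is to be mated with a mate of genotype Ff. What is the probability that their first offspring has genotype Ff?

1/2

II-1 is pigmented so carries F and passed f to III-2 (ff), so II-1 is Ff.
II-5 is pigmented so carries F and passed f to III-2 (ff), so II-5 is Ff.
III-1 is a pigmented offspring of II-1 (Ff) × II-5 (Ff), whose cross gives 1/4 FF : 1/2 Ff : 1/4 ff; conditioning on being pigmented, III-1 is FF with probability 1/3, Ff with probability 2/3.
Summing over parental genotype combinations, P(offspring has genotype Ff) = 1/3·1/2 + 2/3·1/2 = 1/2.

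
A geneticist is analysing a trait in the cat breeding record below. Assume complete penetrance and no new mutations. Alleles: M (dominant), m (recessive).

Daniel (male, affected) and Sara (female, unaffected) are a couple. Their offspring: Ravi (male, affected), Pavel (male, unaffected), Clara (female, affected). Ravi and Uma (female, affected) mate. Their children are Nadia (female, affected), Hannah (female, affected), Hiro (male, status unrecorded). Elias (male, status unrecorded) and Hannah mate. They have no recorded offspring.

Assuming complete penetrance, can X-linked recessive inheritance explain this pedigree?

A consistent assignment under X-linked recessive exists: Daniel X^m Y, Sara X^M X^m, Ravi X^m Y, Pavel X^M Y, Clara X^m X^m, Uma X^m X^m, Nadia X^m X^m, Hannah X^m X^m, Hiro X^m Y, Elias X^M Y.
In this assignment every recorded phenotype matches its genotype and every non-founder's genotype is obtainable from its parents' genotypes, so the pedigree is consistent.

Yes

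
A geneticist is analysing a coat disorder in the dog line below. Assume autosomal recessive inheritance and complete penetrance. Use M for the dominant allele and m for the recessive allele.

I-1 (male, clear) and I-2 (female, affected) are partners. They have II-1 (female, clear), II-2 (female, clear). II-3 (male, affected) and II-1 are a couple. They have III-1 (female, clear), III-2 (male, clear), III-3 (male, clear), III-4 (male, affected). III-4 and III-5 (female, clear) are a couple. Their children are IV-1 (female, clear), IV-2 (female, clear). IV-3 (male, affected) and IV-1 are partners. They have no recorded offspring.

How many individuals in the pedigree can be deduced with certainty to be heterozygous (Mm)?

Obligate heterozygotes: II-1 is clear so carries M and received m from I-2 (mm), so II-1 is Mm; II-2 is clear so carries M and received m from I-2 (mm), so II-2 is Mm; III-1 is clear so carries M and received m from II-3 (mm), so III-1 is Mm; III-2 is clear so carries M and received m from II-3 (mm), so III-2 is Mm; III-3 is clear so carries M and received m from II-3 (mm), so III-3 is Mm; IV-1 is clear so carries M and received m from III-4 (mm), so IV-1 is Mm; IV-2 is clear so carries M and received m from III-4 (mm), so IV-2 is Mm.
Every other individual is either homozygous by phenotype or has at least one consistent homozygous assignment, so the count is 7.

7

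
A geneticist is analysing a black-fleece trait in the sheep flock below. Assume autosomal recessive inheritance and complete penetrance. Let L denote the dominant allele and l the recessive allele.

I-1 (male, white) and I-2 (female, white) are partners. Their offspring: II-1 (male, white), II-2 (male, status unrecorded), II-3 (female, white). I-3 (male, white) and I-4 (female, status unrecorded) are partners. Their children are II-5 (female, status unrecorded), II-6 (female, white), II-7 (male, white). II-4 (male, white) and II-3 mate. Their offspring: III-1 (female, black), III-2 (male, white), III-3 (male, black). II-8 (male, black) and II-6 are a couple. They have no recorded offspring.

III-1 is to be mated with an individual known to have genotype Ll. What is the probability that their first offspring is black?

III-1 is black, so III-1 is ll.
The cross gives 1/2 Ll : 1/2 ll, so P(offspring is black) = 1/2.

1/2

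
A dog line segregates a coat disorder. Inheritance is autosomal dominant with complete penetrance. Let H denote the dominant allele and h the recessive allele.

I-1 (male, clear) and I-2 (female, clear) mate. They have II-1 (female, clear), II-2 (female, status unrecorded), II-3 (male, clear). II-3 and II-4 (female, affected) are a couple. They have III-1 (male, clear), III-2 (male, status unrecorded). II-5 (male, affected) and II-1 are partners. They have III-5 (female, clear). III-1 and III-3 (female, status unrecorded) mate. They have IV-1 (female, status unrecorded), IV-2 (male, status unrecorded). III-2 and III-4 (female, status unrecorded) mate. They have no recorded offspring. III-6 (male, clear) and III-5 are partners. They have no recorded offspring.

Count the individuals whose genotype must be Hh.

Obligate heterozygotes: II-4 is affected so carries H and passed h to III-1 (hh), so II-4 is Hh; II-5 is affected so carries H and passed h to III-5 (hh), so II-5 is Hh.
Every other individual is either homozygous by phenotype or has at least one consistent homozygous assignment, so the count is 2.

2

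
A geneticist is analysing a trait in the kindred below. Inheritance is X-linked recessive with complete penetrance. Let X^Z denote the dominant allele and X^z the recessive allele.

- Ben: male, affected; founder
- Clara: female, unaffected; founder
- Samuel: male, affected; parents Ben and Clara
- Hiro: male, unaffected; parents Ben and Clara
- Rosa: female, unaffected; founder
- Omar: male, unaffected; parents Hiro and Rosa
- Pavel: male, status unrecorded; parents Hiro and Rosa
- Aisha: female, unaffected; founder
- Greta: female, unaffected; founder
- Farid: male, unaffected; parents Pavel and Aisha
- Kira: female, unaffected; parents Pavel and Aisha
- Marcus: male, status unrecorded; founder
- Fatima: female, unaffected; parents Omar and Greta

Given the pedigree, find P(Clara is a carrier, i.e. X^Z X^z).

Clara is unaffected so carries Z and passed z to Samuel (X^z Y), so Clara is X^Z X^z, giving P(X^Z X^z) = 1.

1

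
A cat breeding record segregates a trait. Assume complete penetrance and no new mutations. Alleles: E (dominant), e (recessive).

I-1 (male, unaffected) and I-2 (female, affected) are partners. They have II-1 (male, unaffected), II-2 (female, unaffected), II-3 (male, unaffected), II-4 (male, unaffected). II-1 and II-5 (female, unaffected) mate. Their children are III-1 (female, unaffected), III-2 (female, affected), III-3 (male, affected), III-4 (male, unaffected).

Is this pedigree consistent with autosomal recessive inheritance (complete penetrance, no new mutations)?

Yes

A consistent assignment under autosomal recessive exists: I-1 EE, I-2 ee, II-1 Ee, II-2 Ee, II-3 Ee, II-4 Ee, II-5 Ee, III-1 EE, III-2 ee, III-3 ee, III-4 EE.
In this assignment every recorded phenotype matches its genotype and every non-founder's genotype is obtainable from its parents' genotypes, so the pedigree is consistent.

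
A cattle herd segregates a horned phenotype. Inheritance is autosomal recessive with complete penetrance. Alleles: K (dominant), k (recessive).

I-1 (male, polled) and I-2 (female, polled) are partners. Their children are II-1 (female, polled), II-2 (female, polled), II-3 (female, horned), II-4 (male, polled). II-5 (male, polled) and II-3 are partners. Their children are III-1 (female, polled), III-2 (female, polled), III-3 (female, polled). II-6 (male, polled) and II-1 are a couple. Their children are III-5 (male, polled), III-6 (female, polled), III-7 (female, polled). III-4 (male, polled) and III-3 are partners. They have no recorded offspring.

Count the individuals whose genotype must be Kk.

5

Obligate heterozygotes: I-1 is polled so carries K and passed k to II-3 (kk), so I-1 is Kk; I-2 is polled so carries K and passed k to II-3 (kk), so I-2 is Kk; III-1 is polled so carries K and received k from II-3 (kk), so III-1 is Kk; III-2 is polled so carries K and received k from II-3 (kk), so III-2 is Kk; III-3 is polled so carries K and received k from II-3 (kk), so III-3 is Kk.
Every other individual is either homozygous by phenotype or has at least one consistent homozygous assignment, so the count is 5.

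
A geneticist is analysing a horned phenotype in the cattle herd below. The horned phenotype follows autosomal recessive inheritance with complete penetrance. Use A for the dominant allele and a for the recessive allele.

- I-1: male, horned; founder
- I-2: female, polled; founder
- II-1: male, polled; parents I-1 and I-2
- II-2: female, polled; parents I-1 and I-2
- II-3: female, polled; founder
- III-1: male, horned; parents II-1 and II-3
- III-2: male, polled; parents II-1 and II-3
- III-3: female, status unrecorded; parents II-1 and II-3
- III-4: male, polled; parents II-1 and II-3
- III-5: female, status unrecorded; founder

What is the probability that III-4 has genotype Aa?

II-1 is polled so carries A and received a from I-1 (aa), so II-1 is Aa.
II-3 is polled so carries A and passed a to III-1 (aa), so II-3 is Aa.
Their cross gives offspring ratios 1/4 AA : 1/2 Aa : 1/4 aa. Conditioning on III-4 being polled, P(Aa) = 1/2 / 3/4 = 2/3.

2/3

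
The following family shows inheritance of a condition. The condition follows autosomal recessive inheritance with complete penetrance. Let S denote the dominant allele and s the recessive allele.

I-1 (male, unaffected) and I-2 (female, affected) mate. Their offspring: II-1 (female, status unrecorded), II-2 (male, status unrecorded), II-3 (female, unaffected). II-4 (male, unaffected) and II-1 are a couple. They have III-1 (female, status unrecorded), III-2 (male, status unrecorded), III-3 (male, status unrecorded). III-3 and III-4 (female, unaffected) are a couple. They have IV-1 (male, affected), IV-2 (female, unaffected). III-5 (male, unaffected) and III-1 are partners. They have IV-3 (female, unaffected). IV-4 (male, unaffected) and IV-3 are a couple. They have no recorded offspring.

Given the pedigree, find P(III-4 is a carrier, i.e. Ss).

1

III-4 is unaffected so carries S and passed s to IV-1 (ss), so III-4 is Ss, giving P(Ss) = 1.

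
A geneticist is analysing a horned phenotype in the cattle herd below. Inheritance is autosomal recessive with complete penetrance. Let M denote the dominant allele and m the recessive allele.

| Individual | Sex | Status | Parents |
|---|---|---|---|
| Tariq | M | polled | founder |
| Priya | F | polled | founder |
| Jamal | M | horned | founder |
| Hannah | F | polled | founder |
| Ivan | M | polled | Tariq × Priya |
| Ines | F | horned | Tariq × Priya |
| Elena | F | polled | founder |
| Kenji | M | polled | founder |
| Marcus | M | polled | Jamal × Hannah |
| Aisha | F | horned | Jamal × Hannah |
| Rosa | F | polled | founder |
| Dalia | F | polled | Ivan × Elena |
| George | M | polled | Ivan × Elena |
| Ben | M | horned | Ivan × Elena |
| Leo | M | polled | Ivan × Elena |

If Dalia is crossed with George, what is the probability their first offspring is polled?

Ivan is polled so carries M and passed m to Ben (mm), so Ivan is Mm.
Elena is polled so carries M and passed m to Ben (mm), so Elena is Mm.
Dalia is a polled offspring of Ivan (Mm) × Elena (Mm), whose cross gives 1/4 MM : 1/2 Mm : 1/4 mm; conditioning on being polled, Dalia is MM with probability 1/3, Mm with probability 2/3.
George is a polled offspring of Ivan (Mm) × Elena (Mm), whose cross gives 1/4 MM : 1/2 Mm : 1/4 mm; conditioning on being polled, George is MM with probability 1/3, Mm with probability 2/3.
Summing over parental genotype combinations, P(offspring is polled) = 1/9·1 + 2/9·1 + 2/9·1 + 4/9·3/4 = 8/9.

8/9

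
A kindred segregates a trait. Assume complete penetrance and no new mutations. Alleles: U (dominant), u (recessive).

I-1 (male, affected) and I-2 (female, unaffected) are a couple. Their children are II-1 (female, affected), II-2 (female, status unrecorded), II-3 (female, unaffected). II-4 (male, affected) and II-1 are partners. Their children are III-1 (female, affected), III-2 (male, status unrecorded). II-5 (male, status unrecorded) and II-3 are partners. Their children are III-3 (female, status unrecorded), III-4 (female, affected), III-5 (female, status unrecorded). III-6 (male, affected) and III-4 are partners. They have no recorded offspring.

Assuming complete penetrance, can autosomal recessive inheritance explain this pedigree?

A consistent assignment under autosomal recessive exists: I-1 uu, I-2 Uu, II-1 uu, II-2 Uu, II-3 Uu, II-4 uu, II-5 Uu, III-1 uu, III-2 uu, III-3 UU, III-4 uu, III-5 UU, III-6 uu.
In this assignment every recorded phenotype matches its genotype and every non-founder's genotype is obtainable from its parents' genotypes, so the pedigree is consistent.

Yes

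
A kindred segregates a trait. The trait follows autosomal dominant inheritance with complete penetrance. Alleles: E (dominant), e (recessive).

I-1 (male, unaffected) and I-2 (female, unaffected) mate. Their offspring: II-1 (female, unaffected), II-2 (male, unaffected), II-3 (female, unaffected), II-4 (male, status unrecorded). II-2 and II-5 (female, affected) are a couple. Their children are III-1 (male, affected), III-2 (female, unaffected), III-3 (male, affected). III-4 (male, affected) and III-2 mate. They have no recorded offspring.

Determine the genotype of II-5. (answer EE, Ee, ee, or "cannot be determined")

From phenotype alone, II-5 is EE or Ee.
II-5 is affected so carries E and passed e to III-2 (ee), so II-5 is Ee.

Ee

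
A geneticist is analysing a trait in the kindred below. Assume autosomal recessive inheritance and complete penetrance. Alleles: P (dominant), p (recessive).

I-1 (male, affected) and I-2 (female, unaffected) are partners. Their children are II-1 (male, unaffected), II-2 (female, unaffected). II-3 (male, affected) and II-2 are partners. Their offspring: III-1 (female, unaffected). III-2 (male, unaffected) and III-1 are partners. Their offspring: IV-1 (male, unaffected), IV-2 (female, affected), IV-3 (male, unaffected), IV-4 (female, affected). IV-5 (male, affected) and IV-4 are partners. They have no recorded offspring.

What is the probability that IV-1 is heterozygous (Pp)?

III-2 is unaffected so carries P and passed p to IV-2 (pp), so III-2 is Pp.
III-1 is unaffected so carries P and received p from II-3 (pp), so III-1 is Pp.
Their cross gives offspring ratios 1/4 PP : 1/2 Pp : 1/4 pp. Conditioning on IV-1 being unaffected, P(Pp) = 1/2 / 3/4 = 2/3.

2/3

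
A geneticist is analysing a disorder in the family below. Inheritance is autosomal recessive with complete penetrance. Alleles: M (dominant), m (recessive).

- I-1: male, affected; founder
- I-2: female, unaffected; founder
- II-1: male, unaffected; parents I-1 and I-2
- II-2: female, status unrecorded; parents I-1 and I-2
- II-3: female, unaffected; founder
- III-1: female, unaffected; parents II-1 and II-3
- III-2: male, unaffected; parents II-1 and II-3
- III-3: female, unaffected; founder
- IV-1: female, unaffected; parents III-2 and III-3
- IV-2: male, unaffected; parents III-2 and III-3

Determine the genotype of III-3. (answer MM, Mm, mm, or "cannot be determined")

cannot be determined

III-3's phenotype allows MM or Mm, and no parent or child forces a single allele at both positions; consistent genotype assignments exist with III-3 as MM or Mm.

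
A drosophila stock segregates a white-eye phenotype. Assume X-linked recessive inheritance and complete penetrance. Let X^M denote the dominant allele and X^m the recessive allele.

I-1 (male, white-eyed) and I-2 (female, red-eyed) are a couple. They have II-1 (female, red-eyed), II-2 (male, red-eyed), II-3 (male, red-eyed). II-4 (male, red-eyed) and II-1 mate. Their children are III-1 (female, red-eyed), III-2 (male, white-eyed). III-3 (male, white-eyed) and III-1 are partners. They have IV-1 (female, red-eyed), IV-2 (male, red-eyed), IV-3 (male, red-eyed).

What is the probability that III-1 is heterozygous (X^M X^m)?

II-4 is red-eyed, so II-4 is X^M Y.
II-1 is red-eyed so carries M and received m from I-1 (X^m Y), so II-1 is X^M X^m.
Their cross gives offspring ratios 1/2 X^M X^M : 1/2 X^M X^m. Conditioning on III-1 being red-eyed, P(X^M X^m) = 1/2 / 1 = 1/2 before taking III-1's own offspring into account.
III-3 is white-eyed, so III-3 is X^m Y.
Now use III-1's offspring. Probability of each recorded status — red-eyed daughter IV-1: 1/2 if III-1 is X^M X^m, 1 if X^M X^M; red-eyed son IV-2: 1/2 if III-1 is X^M X^m, 1 if X^M X^M; red-eyed son IV-3: 1/2 if III-1 is X^M X^m, 1 if X^M X^M.
Bayes: P(X^M X^m) = 1/2·1/8 / (1/2·1/8 + 1/2·1) = 1/9.

1/9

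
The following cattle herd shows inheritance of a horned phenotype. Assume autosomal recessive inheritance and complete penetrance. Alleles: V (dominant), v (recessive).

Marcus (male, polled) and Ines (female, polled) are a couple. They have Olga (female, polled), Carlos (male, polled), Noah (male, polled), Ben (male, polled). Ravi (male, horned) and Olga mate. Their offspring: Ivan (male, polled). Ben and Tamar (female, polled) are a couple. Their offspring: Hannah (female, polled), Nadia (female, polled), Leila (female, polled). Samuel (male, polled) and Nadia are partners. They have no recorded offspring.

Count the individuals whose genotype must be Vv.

Obligate heterozygotes: Ivan is polled so carries V and received v from Ravi (vv), so Ivan is Vv.
Every other individual is either homozygous by phenotype or has at least one consistent homozygous assignment, so the count is 1.

1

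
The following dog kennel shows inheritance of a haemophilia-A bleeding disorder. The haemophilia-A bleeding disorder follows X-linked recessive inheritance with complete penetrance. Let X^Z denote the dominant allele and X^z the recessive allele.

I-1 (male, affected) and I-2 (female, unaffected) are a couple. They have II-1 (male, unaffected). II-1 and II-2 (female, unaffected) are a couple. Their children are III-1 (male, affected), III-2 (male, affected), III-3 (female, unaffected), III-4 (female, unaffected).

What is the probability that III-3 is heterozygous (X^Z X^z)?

II-1 is unaffected, so II-1 is X^Z Y.
II-2 is unaffected so carries Z and passed z to III-1 (X^z Y), so II-2 is X^Z X^z.
Their cross gives offspring ratios 1/2 X^Z X^Z : 1/2 X^Z X^z. Conditioning on III-3 being unaffected, P(X^Z X^z) = 1/2 / 1 = 1/2.

1/2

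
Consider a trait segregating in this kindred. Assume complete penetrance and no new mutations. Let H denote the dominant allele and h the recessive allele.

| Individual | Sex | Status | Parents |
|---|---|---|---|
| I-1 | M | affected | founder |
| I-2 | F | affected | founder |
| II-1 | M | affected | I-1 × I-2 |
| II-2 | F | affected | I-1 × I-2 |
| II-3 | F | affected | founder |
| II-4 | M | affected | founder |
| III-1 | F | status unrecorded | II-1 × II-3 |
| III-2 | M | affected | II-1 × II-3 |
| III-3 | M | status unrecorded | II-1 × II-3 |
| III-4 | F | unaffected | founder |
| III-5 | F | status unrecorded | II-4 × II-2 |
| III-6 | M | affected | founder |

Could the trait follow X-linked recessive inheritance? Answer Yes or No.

A consistent assignment under X-linked recessive exists: I-1 X^h Y, I-2 X^h X^h, II-1 X^h Y, II-2 X^h X^h, II-3 X^h X^h, II-4 X^h Y, III-1 X^h X^h, III-2 X^h Y, III-3 X^h Y, III-4 X^H X^H, III-5 X^h X^h, III-6 X^h Y.
In this assignment every recorded phenotype matches its genotype and every non-founder's genotype is obtainable from its parents' genotypes, so the pedigree is consistent.

Yes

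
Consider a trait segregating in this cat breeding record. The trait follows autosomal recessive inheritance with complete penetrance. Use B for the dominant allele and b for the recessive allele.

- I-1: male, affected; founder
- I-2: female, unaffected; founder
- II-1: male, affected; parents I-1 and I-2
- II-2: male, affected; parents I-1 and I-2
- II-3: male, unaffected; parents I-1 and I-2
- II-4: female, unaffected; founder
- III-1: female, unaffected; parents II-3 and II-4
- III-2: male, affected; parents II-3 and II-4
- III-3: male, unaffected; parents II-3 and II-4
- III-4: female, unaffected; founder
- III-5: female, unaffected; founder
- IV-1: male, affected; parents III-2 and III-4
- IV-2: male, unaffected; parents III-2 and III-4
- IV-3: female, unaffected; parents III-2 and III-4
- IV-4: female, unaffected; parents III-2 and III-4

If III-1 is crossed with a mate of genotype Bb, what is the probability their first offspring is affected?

1/6

II-3 is unaffected so carries B and received b from I-1 (bb), so II-3 is Bb.
II-4 is unaffected so carries B and passed b to III-2 (bb), so II-4 is Bb.
III-1 is an unaffected offspring of II-3 (Bb) × II-4 (Bb), whose cross gives 1/4 BB : 1/2 Bb : 1/4 bb; conditioning on being unaffected, III-1 is BB with probability 1/3, Bb with probability 2/3.
Summing over parental genotype combinations, P(offspring is affected) = 2/3·1/4 = 1/6.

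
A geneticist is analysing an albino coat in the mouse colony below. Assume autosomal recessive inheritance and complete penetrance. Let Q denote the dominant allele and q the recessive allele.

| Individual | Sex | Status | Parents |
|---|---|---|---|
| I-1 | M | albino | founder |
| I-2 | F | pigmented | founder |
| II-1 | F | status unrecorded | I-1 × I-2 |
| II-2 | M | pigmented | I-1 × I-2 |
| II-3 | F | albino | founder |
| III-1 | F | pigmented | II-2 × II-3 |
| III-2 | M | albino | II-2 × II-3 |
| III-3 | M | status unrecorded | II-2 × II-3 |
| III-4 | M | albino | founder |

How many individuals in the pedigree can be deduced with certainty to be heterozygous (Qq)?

2

Obligate heterozygotes: II-2 is pigmented so carries Q and received q from I-1 (qq), so II-2 is Qq; III-1 is pigmented so carries Q and received q from II-3 (qq), so III-1 is Qq.
Every other individual is either homozygous by phenotype or has at least one consistent homozygous assignment, so the count is 2.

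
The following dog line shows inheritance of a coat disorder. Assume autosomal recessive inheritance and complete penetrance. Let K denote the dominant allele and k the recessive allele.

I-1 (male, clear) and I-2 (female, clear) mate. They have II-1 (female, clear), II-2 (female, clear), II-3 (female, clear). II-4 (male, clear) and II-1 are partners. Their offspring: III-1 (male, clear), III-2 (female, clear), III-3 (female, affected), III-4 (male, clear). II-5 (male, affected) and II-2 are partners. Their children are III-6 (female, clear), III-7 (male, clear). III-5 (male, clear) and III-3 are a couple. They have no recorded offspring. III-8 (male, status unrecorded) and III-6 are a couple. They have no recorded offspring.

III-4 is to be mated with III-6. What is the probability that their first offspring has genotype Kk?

II-4 is clear so carries K and passed k to III-3 (kk), so II-4 is Kk.
II-1 is clear so carries K and passed k to III-3 (kk), so II-1 is Kk.
III-4 is a clear offspring of II-4 (Kk) × II-1 (Kk), whose cross gives 1/4 KK : 1/2 Kk : 1/4 kk; conditioning on being clear, III-4 is KK with probability 1/3, Kk with probability 2/3.
III-6 is clear so carries K and received k from II-5 (kk), so III-6 is Kk.
Summing over parental genotype combinations, P(offspring has genotype Kk) = 1/3·1/2 + 2/3·1/2 = 1/2.

1/2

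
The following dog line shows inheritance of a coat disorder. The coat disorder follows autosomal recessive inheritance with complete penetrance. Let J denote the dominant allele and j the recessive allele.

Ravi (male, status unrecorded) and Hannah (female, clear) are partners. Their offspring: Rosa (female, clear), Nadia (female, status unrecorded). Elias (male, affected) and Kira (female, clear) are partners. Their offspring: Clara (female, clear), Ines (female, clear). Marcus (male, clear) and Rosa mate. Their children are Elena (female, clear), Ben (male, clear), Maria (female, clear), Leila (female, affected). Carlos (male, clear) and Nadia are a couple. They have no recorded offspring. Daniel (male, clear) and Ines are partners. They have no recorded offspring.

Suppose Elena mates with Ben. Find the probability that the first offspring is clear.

8/9

Marcus is clear so carries J and passed j to Leila (jj), so Marcus is Jj.
Rosa is clear so carries J and passed j to Leila (jj), so Rosa is Jj.
Elena is a clear offspring of Marcus (Jj) × Rosa (Jj), whose cross gives 1/4 JJ : 1/2 Jj : 1/4 jj; conditioning on being clear, Elena is JJ with probability 1/3, Jj with probability 2/3.
Ben is a clear offspring of Marcus (Jj) × Rosa (Jj), whose cross gives 1/4 JJ : 1/2 Jj : 1/4 jj; conditioning on being clear, Ben is JJ with probability 1/3, Jj with probability 2/3.
Summing over parental genotype combinations, P(offspring is clear) = 1/9·1 + 2/9·1 + 2/9·1 + 4/9·3/4 = 8/9.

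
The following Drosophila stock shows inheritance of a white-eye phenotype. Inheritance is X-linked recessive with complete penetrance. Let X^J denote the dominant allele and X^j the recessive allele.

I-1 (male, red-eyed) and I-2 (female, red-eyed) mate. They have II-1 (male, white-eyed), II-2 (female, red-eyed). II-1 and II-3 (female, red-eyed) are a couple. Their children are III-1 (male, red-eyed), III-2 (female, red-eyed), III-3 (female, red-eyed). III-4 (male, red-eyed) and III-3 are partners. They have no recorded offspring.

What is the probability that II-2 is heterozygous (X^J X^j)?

1/2

I-1 is red-eyed, so I-1 is X^J Y.
I-2 is red-eyed so carries J and passed j to II-1 (X^j Y), so I-2 is X^J X^j.
Their cross gives offspring ratios 1/2 X^J X^J : 1/2 X^J X^j. Conditioning on II-2 being red-eyed, P(X^J X^j) = 1/2 / 1 = 1/2.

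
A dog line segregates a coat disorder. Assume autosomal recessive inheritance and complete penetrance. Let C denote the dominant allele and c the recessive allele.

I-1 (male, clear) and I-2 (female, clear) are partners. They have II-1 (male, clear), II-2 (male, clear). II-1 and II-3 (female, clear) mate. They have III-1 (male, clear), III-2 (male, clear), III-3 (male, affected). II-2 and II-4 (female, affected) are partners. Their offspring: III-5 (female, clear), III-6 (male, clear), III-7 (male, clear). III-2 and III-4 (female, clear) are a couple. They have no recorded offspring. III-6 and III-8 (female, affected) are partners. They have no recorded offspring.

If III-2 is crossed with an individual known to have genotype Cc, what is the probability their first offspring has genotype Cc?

1/2

II-1 is clear so carries C and passed c to III-3 (cc), so II-1 is Cc.
II-3 is clear so carries C and passed c to III-3 (cc), so II-3 is Cc.
III-2 is a clear offspring of II-1 (Cc) × II-3 (Cc), whose cross gives 1/4 CC : 1/2 Cc : 1/4 cc; conditioning on being clear, III-2 is CC with probability 1/3, Cc with probability 2/3.
Summing over parental genotype combinations, P(offspring has genotype Cc) = 1/3·1/2 + 2/3·1/2 = 1/2.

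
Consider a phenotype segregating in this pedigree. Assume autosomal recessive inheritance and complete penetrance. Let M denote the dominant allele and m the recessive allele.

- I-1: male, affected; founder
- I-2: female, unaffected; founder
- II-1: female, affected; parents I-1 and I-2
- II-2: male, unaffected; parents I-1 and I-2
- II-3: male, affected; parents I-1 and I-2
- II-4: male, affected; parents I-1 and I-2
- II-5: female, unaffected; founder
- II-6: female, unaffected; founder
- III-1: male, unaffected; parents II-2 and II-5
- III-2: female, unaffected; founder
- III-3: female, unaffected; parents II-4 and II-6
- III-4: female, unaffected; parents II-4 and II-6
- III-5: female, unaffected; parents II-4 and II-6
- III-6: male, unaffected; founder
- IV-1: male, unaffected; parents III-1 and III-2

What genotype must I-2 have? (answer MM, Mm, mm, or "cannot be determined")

Mm

From phenotype alone, I-2 is MM or Mm.
I-2 is unaffected so carries M and passed m to II-1 (mm), so I-2 is Mm.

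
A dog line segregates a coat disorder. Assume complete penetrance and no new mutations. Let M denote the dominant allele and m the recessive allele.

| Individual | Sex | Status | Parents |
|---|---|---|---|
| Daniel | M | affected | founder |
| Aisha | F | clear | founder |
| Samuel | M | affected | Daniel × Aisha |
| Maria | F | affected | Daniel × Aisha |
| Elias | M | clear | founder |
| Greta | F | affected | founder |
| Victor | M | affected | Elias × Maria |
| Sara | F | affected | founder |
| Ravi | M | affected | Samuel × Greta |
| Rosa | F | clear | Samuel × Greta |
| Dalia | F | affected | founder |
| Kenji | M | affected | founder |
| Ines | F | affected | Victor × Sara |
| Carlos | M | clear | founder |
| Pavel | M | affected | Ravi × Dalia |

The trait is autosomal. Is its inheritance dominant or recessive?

dominant

Samuel and Greta are both affected yet have a clear child Rosa. Under a recessive model two affected parents are homozygous and every child would be affected, so the trait cannot be recessive.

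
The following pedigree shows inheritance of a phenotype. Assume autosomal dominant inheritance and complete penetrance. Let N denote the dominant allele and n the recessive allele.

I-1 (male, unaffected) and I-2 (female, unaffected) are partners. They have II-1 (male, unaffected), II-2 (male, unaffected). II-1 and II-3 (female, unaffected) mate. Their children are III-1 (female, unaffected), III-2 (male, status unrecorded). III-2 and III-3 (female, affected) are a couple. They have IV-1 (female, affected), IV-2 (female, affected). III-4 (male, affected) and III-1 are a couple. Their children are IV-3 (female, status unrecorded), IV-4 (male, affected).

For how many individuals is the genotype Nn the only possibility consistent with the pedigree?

Obligate heterozygotes: IV-1 is affected so carries N and received n from III-2 (nn), so IV-1 is Nn; IV-2 is affected so carries N and received n from III-2 (nn), so IV-2 is Nn; IV-4 is affected so carries N and received n from III-1 (nn), so IV-4 is Nn.
Every other individual is either homozygous by phenotype or has at least one consistent homozygous assignment, so the count is 3.

3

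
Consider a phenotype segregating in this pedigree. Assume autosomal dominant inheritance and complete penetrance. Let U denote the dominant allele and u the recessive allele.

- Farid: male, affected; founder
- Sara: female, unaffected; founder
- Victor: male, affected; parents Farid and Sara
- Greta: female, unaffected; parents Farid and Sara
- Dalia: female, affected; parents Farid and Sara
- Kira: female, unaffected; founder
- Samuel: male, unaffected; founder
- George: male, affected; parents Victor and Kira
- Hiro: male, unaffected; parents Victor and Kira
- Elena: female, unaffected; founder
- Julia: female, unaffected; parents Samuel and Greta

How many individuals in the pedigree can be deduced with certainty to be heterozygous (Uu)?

Obligate heterozygotes: Farid is affected so carries U and passed u to Greta (uu), so Farid is Uu; Victor is affected so carries U and received u from Sara (uu), so Victor is Uu; Dalia is affected so carries U and received u from Sara (uu), so Dalia is Uu; George is affected so carries U and received u from Kira (uu), so George is Uu.
Every other individual is either homozygous by phenotype or has at least one consistent homozygous assignment, so the count is 4.

4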